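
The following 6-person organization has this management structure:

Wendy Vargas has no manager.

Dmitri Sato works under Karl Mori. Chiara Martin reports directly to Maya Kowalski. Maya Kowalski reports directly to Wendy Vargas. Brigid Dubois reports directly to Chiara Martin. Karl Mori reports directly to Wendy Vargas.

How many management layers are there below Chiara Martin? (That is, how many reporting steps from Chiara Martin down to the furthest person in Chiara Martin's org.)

The longest chain under Chiara Martin runs Chiara Martin → Brigid Dubois, which is 1 level below Chiara Martin.

1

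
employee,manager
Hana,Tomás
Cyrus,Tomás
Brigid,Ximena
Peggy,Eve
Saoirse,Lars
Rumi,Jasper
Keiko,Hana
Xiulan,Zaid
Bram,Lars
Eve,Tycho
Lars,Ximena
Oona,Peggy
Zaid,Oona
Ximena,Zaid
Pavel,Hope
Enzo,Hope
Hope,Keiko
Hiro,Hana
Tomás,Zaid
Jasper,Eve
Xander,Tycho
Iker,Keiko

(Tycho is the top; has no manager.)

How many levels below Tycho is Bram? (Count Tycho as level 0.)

Chain from Bram up to Tycho: Bram → Lars → Ximena → Zaid → Oona → Peggy → Eve → Tycho. That is 7 steps up, so Bram is 7 levels below Tycho.

7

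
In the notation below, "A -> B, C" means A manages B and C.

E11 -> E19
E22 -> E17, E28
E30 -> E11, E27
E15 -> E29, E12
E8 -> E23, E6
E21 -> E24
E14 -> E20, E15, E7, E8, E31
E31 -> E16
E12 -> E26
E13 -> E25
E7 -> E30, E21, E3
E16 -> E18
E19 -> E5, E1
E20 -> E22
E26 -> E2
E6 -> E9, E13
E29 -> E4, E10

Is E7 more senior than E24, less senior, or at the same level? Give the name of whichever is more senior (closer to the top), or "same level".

E7

E7 is 1 level below E14; E24 is 3. E7 is higher.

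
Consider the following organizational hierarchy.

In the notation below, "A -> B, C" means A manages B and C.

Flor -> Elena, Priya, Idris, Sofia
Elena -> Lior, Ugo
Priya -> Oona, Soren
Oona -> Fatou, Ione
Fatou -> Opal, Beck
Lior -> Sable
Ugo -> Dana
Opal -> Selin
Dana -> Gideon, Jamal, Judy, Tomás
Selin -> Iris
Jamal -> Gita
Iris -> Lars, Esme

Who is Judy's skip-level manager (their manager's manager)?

Judy reports to Dana, and Dana reports to Ugo. So Judy's skip-level manager is Ugo.

Ugo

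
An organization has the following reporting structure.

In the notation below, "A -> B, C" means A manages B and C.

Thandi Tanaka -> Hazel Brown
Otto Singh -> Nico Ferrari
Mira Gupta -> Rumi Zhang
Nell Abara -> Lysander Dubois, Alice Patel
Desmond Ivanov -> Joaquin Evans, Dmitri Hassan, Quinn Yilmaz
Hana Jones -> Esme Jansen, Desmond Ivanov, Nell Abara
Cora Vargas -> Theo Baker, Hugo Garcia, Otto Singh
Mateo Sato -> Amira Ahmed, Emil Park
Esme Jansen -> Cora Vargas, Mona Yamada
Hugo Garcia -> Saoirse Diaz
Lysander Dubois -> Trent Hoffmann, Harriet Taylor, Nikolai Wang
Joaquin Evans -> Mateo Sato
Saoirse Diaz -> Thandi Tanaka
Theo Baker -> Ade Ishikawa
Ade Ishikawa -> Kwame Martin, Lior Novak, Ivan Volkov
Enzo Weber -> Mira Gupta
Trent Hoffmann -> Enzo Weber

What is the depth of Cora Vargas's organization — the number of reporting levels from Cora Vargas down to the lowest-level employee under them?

The longest chain under Cora Vargas runs Cora Vargas → Hugo Garcia → Saoirse Diaz → Thandi Tanaka → Hazel Brown, which is 4 levels below Cora Vargas.

4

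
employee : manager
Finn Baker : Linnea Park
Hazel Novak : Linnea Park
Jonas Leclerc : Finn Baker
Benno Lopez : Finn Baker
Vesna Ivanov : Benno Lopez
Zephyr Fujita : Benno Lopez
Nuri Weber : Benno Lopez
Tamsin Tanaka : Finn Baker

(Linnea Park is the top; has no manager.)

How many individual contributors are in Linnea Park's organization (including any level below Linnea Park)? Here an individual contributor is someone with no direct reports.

The people in Linnea Park's organization with no one reporting to them are Hazel Novak, Tamsin Tanaka, Nuri Weber, Zephyr Fujita, Vesna Ivanov, Jonas Leclerc. That is 6.

6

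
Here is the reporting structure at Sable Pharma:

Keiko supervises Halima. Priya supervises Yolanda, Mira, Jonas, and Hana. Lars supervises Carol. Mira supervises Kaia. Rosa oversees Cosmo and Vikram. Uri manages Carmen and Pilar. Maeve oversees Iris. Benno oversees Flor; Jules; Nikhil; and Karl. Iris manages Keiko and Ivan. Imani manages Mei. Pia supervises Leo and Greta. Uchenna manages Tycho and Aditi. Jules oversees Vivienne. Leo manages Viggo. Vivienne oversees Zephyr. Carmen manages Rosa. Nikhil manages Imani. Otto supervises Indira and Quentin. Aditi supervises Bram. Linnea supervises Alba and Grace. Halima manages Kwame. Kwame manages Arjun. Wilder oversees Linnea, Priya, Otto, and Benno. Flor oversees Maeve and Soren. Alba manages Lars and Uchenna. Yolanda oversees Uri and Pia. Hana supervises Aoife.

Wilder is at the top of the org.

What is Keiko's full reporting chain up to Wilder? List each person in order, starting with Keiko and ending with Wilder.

Keiko reports to Iris. Iris reports to Maeve. Maeve reports to Flor. Flor reports to Benno. Benno reports to Wilder. Wilder is at the top.

Keiko -> Iris -> Maeve -> Flor -> Benno -> Wilder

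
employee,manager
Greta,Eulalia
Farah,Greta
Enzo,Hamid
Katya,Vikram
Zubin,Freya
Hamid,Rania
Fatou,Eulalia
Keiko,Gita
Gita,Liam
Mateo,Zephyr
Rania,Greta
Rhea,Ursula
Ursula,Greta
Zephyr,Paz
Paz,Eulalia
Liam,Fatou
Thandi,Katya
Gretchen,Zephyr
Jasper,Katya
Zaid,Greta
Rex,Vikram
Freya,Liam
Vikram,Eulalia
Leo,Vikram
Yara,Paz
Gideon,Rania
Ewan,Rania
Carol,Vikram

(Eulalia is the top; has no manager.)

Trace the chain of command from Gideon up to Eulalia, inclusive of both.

Gideon reports to Rania. Rania reports to Greta. Greta reports to Eulalia. Eulalia is at the top.

Gideon -> Rania -> Greta -> Eulalia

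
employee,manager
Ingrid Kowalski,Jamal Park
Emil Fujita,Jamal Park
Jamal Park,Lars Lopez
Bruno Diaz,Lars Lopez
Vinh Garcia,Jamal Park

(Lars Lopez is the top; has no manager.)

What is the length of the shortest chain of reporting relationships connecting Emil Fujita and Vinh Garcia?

2

Emil Fujita is 1 level below Jamal Park, and Vinh Garcia is 1 level below Jamal Park (their lowest common manager). The shortest path runs up from Emil Fujita to Jamal Park and back down to Vinh Garcia: 1 + 1 = 2 links.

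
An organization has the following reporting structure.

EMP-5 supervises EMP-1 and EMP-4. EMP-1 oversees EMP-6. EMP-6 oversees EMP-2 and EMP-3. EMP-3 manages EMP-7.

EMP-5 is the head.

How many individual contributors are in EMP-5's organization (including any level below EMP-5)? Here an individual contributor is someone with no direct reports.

The people in EMP-5's organization with no one reporting to them are EMP-4, EMP-7, EMP-2. That is 3.

3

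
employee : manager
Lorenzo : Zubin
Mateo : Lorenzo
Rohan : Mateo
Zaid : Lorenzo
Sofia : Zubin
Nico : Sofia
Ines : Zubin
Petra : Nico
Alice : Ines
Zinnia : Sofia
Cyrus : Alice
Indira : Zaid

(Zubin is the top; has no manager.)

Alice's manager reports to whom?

Zubin

Alice reports to Ines, and Ines reports to Zubin. So Alice's skip-level manager is Zubin.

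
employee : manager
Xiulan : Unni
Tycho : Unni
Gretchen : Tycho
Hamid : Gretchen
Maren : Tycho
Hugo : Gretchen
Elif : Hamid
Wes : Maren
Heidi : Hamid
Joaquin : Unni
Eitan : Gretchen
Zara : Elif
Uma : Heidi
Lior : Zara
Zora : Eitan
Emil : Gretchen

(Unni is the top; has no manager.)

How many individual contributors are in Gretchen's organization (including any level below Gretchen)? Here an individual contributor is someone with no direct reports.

5

The people in Gretchen's organization with no one reporting to them are Emil, Zora, Hugo, Uma, Lior. That is 5.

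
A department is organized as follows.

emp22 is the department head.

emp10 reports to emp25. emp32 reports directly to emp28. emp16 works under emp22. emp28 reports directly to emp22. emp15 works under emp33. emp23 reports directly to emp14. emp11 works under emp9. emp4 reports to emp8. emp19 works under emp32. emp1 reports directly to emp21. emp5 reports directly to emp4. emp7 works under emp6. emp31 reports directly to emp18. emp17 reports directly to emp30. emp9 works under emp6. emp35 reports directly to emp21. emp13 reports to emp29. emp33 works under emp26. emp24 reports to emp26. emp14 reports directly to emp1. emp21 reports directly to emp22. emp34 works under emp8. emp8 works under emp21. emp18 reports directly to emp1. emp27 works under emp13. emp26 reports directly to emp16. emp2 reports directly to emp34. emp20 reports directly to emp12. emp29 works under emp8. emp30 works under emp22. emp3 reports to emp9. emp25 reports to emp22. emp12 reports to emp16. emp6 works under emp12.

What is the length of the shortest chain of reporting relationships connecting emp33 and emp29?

emp33 is 3 levels below emp22, and emp29 is 3 levels below emp22 (their lowest common manager). The shortest path runs up from emp33 to emp22 and back down to emp29: 3 + 3 = 6 links.

6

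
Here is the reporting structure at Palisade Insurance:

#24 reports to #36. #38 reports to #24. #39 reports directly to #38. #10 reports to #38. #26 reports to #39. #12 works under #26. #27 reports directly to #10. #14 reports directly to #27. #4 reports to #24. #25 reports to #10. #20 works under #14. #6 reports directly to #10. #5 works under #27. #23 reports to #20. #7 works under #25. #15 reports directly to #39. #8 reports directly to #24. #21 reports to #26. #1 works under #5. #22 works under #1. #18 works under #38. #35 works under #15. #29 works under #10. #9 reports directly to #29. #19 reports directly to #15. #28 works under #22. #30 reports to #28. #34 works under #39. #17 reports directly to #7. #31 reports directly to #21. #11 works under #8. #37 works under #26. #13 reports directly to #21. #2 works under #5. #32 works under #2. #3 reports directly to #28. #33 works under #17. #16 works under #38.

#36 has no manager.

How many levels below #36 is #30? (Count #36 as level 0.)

Chain from #30 up to #36: #30 → #28 → #22 → #1 → #5 → #27 → #10 → #38 → #24 → #36. That is 9 steps up, so #30 is 9 levels below #36.

9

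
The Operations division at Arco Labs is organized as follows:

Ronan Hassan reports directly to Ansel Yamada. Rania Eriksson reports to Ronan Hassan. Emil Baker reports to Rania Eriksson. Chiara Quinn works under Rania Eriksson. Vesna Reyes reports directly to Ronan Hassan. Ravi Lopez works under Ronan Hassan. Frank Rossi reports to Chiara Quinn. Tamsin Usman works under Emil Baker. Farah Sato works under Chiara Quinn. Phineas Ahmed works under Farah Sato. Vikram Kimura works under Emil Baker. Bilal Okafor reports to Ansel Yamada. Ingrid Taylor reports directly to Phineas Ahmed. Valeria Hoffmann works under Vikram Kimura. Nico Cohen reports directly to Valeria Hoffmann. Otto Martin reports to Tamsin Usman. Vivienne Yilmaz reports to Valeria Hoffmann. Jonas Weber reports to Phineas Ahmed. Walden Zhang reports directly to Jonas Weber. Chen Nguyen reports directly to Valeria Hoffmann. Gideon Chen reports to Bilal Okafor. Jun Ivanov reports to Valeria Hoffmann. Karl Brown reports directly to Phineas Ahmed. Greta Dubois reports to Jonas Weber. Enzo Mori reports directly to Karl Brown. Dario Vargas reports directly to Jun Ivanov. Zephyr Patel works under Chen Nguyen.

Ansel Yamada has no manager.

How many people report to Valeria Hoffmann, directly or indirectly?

Valeria Hoffmann directly manages Nico Cohen, Vivienne Yilmaz, Chen Nguyen, Jun Ivanov. Nico Cohen has no reports. Vivienne Yilmaz has no reports. Under Chen Nguyen: Zephyr Patel (1). Under Jun Ivanov: Dario Vargas (1). So Valeria Hoffmann's organization is 4 direct reports plus everyone under them: 1 + 1 + 2 + 2 = 6.

6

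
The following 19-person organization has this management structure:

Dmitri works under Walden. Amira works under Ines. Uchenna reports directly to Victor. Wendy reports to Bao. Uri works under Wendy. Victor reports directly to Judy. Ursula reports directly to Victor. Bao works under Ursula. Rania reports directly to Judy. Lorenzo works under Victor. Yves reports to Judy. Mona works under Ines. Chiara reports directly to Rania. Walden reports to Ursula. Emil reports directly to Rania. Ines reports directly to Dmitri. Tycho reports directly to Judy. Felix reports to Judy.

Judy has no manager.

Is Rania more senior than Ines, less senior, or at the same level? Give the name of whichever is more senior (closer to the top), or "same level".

Rania

Rania is 1 level below Judy; Ines is 5. Rania is higher.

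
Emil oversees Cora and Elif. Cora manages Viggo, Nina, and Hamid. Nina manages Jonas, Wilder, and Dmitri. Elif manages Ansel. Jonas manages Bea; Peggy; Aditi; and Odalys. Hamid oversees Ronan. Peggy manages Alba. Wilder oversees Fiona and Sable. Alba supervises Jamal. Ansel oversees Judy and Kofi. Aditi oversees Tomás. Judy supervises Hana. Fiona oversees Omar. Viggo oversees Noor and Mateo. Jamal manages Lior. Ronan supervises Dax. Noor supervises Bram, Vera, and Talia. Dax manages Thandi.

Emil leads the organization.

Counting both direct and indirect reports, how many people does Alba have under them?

2

Alba directly manages Jamal. Under Jamal: Lior (1). That's 2 in total.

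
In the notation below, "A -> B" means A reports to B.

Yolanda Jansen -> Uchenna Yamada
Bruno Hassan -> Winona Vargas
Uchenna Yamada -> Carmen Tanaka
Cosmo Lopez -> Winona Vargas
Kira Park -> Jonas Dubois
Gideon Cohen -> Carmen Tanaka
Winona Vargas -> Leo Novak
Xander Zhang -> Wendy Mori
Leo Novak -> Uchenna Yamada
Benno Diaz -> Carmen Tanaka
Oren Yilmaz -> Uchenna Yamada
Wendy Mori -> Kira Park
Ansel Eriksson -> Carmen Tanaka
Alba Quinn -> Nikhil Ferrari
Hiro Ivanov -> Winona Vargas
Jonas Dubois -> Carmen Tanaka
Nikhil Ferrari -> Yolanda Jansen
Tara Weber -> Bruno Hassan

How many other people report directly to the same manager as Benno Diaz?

Benno Diaz reports to Carmen Tanaka. Carmen Tanaka's other direct reports are Uchenna Yamada, Jonas Dubois, Gideon Cohen, Ansel Eriksson — 4 peers.

4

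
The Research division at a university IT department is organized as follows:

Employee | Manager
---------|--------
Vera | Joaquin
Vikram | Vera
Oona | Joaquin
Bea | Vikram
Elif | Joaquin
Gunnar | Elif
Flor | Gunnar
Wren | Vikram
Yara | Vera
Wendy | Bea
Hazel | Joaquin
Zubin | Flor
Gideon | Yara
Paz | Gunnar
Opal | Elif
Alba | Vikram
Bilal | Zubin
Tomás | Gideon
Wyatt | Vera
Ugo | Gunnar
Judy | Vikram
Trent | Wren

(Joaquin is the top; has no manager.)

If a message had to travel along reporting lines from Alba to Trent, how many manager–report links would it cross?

Alba is 1 level below Vikram, and Trent is 2 levels below Vikram (their lowest common manager). The shortest path runs up from Alba to Vikram and back down to Trent: 1 + 2 = 3 links.

3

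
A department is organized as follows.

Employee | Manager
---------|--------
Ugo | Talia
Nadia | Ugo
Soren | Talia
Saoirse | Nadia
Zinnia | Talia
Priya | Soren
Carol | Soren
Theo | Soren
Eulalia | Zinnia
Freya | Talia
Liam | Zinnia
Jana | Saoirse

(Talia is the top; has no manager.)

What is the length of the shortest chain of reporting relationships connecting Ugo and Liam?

3

Ugo is 1 level below Talia, and Liam is 2 levels below Talia (their lowest common manager). The shortest path runs up from Ugo to Talia and back down to Liam: 1 + 2 = 3 links.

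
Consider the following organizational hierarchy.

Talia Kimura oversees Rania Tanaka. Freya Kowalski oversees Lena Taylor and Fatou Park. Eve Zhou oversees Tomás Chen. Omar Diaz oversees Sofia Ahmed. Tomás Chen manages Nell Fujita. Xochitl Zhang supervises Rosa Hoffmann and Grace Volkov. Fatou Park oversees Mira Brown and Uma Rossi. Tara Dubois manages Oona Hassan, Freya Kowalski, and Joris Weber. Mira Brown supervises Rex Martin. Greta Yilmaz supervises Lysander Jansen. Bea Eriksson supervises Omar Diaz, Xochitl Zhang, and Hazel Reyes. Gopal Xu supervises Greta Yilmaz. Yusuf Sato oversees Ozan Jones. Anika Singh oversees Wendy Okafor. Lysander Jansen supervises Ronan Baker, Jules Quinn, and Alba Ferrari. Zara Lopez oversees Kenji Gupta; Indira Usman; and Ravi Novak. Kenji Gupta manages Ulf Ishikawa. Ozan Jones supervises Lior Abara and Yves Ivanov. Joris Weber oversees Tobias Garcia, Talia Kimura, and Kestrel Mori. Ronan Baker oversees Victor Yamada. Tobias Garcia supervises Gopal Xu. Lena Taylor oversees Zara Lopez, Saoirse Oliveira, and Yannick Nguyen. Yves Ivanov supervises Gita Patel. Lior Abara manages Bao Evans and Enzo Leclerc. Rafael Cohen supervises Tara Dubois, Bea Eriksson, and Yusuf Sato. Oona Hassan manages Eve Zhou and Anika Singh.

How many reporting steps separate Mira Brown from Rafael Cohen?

Chain from Mira Brown up to Rafael Cohen: Mira Brown → Fatou Park → Freya Kowalski → Tara Dubois → Rafael Cohen. That is 4 steps up, so Mira Brown is 4 levels below Rafael Cohen.

4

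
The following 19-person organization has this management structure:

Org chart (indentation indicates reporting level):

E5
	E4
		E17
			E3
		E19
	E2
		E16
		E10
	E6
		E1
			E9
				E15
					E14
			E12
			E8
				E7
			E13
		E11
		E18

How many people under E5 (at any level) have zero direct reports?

The people in E5's organization with no one reporting to them are E18, E11, E13, E7, E12, E14, E10, E16, E19, E3. That is 10.

10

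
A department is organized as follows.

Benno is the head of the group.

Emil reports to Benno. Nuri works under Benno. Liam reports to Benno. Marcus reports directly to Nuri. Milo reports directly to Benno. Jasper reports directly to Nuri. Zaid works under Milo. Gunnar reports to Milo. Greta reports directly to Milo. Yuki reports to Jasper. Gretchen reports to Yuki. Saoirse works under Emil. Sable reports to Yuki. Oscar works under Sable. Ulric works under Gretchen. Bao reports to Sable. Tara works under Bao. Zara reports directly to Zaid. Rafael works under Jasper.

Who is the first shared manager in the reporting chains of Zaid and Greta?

Zaid's chain of managers is Milo, Benno. Greta's chain of managers is Milo, Benno. The first manager that appears in both chains is Milo.

Milo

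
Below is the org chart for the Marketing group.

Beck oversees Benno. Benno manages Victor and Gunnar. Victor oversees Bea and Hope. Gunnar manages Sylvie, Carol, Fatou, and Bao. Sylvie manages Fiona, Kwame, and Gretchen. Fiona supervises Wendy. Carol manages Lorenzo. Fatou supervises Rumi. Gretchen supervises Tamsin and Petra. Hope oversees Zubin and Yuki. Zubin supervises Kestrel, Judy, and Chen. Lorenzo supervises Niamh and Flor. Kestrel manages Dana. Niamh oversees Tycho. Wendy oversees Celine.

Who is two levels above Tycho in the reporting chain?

Tycho reports to Niamh, and Niamh reports to Lorenzo. So Tycho's skip-level manager is Lorenzo.

Lorenzo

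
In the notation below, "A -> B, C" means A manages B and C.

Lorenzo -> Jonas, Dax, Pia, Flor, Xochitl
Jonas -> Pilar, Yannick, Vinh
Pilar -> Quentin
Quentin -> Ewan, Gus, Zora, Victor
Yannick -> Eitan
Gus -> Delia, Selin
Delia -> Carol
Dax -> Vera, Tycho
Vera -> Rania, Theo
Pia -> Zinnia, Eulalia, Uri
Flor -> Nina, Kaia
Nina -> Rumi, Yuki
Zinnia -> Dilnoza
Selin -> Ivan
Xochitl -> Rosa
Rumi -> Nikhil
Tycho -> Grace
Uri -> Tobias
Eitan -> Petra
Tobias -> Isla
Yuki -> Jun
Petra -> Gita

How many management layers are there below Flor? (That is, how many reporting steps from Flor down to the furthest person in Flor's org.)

3

The longest chain under Flor runs Flor → Nina → Yuki → Jun, which is 3 levels below Flor.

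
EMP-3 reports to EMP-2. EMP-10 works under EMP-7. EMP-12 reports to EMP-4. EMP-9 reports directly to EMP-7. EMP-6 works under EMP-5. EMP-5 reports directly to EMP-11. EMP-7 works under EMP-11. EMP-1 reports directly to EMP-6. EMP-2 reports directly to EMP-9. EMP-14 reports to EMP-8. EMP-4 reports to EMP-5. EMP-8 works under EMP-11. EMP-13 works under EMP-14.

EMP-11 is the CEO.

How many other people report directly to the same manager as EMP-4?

EMP-4 reports to EMP-5. EMP-5's other direct reports are EMP-6 — 1 peer.

1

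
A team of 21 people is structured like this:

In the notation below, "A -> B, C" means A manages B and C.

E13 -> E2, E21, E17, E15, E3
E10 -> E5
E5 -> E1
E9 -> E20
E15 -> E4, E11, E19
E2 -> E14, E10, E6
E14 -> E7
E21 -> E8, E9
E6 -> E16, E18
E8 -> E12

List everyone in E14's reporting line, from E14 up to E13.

E14 reports to E2. E2 reports to E13. E13 is at the top.

E14 -> E2 -> E13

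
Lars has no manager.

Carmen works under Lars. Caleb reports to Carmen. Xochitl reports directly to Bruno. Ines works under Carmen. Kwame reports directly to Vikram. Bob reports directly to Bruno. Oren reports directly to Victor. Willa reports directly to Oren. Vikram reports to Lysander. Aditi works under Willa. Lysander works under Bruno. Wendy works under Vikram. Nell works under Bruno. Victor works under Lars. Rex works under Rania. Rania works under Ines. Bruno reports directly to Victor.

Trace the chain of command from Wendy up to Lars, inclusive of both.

Wendy reports to Vikram. Vikram reports to Lysander. Lysander reports to Bruno. Bruno reports to Victor. Victor reports to Lars. Lars is at the top.

Wendy -> Vikram -> Lysander -> Bruno -> Victor -> Lars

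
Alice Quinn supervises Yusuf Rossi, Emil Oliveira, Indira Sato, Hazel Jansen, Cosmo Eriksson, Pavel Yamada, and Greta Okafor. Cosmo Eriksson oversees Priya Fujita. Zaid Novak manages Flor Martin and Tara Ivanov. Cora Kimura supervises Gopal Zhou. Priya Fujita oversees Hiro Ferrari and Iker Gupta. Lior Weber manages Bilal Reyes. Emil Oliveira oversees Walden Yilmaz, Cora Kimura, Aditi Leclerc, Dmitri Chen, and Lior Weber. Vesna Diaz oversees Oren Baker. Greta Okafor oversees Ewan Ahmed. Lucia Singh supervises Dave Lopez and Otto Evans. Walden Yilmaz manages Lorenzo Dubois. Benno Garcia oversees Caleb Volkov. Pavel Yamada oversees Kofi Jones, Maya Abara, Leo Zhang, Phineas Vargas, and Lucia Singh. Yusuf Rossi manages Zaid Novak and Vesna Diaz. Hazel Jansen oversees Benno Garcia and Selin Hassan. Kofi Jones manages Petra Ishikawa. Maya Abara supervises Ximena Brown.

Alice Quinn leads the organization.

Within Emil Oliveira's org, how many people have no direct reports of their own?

5

The people in Emil Oliveira's organization with no one reporting to them are Gopal Zhou, Dmitri Chen, Aditi Leclerc, Bilal Reyes, Lorenzo Dubois. That is 5.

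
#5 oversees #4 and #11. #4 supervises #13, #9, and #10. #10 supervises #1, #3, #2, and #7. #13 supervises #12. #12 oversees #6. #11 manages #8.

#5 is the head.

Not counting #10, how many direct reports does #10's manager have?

2

#10 reports to #4. #4's other direct reports are #13, #9 — 2 peers.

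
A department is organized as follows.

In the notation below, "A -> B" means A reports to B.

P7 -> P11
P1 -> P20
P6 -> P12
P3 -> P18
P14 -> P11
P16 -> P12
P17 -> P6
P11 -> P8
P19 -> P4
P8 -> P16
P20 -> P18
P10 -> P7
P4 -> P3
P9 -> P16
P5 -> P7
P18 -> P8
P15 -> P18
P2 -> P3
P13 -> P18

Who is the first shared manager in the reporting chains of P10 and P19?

P8

P10's chain of managers is P7, P11, P8, P16, P12. P19's chain of managers is P4, P3, P18, P8, P16, P12. The first manager that appears in both chains is P8.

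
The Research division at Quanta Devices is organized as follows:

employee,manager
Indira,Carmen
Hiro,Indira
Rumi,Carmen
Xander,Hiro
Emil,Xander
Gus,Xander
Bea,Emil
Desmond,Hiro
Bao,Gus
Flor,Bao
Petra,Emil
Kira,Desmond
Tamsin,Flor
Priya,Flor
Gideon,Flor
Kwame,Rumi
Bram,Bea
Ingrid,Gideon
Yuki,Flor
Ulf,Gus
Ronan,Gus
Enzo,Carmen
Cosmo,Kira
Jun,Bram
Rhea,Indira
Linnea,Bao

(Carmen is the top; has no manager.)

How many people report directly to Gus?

3

Gus directly manages Bao, Ulf, Ronan. That is 3 direct reports.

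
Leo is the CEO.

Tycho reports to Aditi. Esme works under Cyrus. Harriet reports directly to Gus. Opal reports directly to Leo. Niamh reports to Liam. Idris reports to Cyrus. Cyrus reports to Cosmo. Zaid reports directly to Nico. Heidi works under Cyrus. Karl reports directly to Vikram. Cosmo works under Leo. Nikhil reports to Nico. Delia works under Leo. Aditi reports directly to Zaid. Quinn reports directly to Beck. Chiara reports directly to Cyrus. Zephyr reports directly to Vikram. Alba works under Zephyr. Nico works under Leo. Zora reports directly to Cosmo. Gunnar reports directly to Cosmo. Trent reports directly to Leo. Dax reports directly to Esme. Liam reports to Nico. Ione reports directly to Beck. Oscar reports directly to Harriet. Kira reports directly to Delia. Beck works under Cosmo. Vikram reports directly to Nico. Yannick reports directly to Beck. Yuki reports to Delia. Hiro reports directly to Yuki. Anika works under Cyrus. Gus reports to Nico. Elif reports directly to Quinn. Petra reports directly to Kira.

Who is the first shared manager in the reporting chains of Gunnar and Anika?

Gunnar's chain of managers is Cosmo, Leo. Anika's chain of managers is Cyrus, Cosmo, Leo. The first manager that appears in both chains is Cosmo.

Cosmo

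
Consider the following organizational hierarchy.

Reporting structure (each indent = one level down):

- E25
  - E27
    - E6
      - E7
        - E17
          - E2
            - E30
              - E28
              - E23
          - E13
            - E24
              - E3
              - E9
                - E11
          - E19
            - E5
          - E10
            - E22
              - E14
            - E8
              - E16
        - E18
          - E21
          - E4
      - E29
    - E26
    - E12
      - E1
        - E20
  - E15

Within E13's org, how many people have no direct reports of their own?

2

The people in E13's organization with no one reporting to them are E11, E3. That is 2.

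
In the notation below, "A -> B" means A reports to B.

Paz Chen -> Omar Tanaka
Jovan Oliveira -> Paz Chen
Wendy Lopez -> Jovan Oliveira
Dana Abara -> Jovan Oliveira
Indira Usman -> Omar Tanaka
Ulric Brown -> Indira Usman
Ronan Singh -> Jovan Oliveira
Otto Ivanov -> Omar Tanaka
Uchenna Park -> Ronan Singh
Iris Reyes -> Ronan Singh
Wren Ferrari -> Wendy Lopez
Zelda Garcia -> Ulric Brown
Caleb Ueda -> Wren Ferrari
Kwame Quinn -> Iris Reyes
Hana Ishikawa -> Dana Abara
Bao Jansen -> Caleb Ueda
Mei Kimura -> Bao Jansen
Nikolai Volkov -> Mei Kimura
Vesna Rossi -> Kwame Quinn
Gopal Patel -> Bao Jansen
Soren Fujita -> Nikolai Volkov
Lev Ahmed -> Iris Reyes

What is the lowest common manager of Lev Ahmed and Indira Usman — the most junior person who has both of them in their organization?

Lev Ahmed's chain of managers is Iris Reyes, Ronan Singh, Jovan Oliveira, Paz Chen, Omar Tanaka. Indira Usman's chain of managers is Omar Tanaka. The first manager that appears in both chains is Omar Tanaka.

Omar Tanaka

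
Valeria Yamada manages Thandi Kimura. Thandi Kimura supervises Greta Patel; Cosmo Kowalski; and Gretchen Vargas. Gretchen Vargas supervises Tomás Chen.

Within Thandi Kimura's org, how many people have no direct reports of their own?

3

The people in Thandi Kimura's organization with no one reporting to them are Tomás Chen, Cosmo Kowalski, Greta Patel. That is 3.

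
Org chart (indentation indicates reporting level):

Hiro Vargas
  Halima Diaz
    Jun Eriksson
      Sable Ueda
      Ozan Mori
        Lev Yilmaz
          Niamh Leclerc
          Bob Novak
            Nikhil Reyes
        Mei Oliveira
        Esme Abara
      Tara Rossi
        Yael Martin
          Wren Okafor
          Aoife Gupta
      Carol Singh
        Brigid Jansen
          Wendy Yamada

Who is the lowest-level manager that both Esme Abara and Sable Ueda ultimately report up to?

Esme Abara's chain of managers is Ozan Mori, Jun Eriksson, Halima Diaz, Hiro Vargas. Sable Ueda's chain of managers is Jun Eriksson, Halima Diaz, Hiro Vargas. The first manager that appears in both chains is Jun Eriksson.

Jun Eriksson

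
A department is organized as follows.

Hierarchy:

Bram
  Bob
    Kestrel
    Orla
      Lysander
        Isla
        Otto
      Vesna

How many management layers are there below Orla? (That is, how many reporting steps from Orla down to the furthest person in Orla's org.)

The longest chain under Orla runs Orla → Lysander → Otto, which is 2 levels below Orla.

2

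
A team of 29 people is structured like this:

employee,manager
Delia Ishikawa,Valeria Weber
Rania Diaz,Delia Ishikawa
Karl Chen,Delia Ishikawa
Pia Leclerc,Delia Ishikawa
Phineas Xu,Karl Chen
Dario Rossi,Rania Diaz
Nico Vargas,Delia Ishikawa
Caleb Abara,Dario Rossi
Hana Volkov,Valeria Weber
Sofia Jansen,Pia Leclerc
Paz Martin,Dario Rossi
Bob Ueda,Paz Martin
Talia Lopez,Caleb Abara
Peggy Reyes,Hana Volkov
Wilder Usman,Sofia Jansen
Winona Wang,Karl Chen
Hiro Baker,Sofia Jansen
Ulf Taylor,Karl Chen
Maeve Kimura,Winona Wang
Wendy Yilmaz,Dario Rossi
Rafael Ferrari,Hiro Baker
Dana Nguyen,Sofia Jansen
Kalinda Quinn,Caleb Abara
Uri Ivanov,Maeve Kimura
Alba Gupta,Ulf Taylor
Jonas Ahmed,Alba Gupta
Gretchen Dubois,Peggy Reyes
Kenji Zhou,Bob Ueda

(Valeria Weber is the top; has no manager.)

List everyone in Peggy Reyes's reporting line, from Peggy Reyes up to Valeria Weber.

Peggy Reyes reports to Hana Volkov. Hana Volkov reports to Valeria Weber. Valeria Weber is at the top.

Peggy Reyes -> Hana Volkov -> Valeria Weber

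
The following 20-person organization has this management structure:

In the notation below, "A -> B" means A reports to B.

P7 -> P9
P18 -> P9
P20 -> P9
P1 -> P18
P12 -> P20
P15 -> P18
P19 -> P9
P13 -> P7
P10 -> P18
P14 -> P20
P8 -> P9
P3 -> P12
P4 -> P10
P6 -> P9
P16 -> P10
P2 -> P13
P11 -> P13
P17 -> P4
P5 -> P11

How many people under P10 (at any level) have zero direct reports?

The people in P10's organization with no one reporting to them are P16, P17. That is 2.

2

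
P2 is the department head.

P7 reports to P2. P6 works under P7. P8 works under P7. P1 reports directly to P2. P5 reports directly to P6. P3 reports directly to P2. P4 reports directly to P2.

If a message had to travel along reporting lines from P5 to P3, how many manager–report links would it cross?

P5 is 3 levels below P2, and P3 is 1 level below P2 (their lowest common manager). The shortest path runs up from P5 to P2 and back down to P3: 3 + 1 = 4 links.

4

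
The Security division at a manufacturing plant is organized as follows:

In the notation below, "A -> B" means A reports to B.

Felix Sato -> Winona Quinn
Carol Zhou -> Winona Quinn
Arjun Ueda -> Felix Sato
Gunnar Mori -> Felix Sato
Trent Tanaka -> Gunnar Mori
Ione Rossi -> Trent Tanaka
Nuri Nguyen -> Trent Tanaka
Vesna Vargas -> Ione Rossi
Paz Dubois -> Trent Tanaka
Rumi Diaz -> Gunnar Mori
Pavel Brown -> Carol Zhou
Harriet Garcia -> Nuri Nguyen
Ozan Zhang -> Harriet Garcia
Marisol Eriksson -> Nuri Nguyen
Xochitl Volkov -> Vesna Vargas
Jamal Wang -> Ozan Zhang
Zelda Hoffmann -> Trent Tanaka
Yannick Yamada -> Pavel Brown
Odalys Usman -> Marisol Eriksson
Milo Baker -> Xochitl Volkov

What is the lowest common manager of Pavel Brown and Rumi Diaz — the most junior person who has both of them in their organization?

Pavel Brown's chain of managers is Carol Zhou, Winona Quinn. Rumi Diaz's chain of managers is Gunnar Mori, Felix Sato, Winona Quinn. The first manager that appears in both chains is Winona Quinn.

Winona Quinn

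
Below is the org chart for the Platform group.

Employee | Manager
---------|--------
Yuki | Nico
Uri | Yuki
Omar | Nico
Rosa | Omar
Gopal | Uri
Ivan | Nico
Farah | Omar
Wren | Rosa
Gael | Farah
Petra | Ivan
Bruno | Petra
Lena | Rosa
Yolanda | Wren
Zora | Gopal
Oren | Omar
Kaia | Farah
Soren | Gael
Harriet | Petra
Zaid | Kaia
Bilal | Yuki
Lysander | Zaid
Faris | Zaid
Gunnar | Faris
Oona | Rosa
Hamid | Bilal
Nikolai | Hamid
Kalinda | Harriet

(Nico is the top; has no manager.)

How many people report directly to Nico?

3

Nico directly manages Yuki, Omar, Ivan. That is 3 direct reports.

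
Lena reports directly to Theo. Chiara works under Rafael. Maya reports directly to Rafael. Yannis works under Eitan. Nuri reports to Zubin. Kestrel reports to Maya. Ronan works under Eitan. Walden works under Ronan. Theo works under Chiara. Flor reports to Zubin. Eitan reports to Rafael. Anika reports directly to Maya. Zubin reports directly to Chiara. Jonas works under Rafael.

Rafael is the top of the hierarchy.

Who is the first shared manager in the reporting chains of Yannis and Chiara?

Rafael

Yannis's chain of managers is Eitan, Rafael. Chiara's chain of managers is Rafael. The first manager that appears in both chains is Rafael.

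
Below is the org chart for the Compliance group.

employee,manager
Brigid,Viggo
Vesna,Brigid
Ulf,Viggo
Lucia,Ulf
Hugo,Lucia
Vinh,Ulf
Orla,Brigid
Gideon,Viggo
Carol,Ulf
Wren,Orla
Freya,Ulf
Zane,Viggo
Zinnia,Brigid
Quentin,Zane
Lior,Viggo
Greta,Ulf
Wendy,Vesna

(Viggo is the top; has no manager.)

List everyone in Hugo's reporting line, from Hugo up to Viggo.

Hugo reports to Lucia. Lucia reports to Ulf. Ulf reports to Viggo. Viggo is at the top.

Hugo -> Lucia -> Ulf -> Viggo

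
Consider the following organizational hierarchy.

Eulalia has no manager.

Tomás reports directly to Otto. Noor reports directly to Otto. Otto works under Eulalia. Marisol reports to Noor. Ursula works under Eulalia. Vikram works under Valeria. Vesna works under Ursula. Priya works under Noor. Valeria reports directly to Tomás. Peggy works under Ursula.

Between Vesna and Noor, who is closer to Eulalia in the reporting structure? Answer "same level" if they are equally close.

Both Vesna and Noor are 2 levels below Eulalia.

same level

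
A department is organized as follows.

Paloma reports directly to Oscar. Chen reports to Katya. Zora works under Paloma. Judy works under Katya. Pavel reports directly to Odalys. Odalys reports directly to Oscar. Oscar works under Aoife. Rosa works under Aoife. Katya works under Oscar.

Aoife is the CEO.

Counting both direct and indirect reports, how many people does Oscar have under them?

Oscar directly manages Katya, Odalys, Paloma. Under Katya: Judy, Chen (2). Under Odalys: Pavel (1). Under Paloma: Zora (1). So Oscar's organization is 3 direct reports plus everyone under them: 3 + 2 + 2 = 7.

7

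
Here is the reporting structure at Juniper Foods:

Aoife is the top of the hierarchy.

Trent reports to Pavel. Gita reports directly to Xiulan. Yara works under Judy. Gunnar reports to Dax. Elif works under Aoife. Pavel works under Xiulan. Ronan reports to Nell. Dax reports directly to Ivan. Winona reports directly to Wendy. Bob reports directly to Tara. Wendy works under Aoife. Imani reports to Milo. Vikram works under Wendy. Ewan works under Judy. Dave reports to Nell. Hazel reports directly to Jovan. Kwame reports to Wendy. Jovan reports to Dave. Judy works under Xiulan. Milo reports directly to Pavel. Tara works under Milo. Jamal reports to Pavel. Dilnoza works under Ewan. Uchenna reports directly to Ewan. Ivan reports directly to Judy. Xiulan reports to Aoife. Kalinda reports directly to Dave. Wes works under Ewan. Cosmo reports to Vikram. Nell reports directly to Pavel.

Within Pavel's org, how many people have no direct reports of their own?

7

The people in Pavel's organization with no one reporting to them are Trent, Jamal, Imani, Bob, Ronan, Hazel, Kalinda. That is 7.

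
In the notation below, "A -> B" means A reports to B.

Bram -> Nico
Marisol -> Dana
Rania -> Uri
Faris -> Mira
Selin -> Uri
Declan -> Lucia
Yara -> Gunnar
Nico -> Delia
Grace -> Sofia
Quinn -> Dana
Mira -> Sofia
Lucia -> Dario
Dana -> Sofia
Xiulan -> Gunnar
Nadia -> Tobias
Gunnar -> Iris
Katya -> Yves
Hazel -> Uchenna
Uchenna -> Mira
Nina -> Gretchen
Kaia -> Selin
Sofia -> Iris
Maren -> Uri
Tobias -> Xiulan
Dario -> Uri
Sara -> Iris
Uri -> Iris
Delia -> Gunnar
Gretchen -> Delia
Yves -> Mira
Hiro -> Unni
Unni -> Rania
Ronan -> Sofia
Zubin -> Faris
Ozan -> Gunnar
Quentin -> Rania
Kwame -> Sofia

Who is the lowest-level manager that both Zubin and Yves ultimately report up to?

Zubin's chain of managers is Faris, Mira, Sofia, Iris. Yves's chain of managers is Mira, Sofia, Iris. The first manager that appears in both chains is Mira.

Mira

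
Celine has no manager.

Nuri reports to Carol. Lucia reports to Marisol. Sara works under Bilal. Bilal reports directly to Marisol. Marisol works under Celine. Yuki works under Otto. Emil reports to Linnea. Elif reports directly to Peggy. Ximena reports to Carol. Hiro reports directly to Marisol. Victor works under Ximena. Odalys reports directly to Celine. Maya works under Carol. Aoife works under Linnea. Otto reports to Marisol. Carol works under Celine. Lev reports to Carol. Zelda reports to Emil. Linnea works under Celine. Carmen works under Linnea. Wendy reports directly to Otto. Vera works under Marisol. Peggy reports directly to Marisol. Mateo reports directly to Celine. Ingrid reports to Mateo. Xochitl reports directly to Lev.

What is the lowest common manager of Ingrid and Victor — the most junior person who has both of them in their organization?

Celine

Ingrid's chain of managers is Mateo, Celine. Victor's chain of managers is Ximena, Carol, Celine. The first manager that appears in both chains is Celine.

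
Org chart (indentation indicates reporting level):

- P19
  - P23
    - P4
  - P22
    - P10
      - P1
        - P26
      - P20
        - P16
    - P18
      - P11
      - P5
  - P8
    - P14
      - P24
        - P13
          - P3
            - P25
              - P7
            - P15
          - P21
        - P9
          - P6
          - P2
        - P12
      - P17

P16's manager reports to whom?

P16 reports to P20, and P20 reports to P10. So P16's skip-level manager is P10.

P10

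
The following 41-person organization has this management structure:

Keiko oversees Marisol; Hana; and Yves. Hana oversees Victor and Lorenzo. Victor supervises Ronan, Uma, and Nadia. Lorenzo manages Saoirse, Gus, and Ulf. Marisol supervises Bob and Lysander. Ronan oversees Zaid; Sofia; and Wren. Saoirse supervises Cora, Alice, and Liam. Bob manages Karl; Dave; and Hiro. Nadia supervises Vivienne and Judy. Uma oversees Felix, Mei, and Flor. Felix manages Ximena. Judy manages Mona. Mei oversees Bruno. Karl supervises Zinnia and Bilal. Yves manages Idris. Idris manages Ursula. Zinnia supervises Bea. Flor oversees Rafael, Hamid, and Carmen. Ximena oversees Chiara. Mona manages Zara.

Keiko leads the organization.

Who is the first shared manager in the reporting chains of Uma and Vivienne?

Uma's chain of managers is Victor, Hana, Keiko. Vivienne's chain of managers is Nadia, Victor, Hana, Keiko. The first manager that appears in both chains is Victor.

Victor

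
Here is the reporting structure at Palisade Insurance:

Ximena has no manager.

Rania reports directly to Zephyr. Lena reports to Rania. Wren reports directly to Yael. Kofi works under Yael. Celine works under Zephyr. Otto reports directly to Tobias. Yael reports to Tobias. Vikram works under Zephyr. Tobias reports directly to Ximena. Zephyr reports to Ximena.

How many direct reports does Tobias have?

2

Tobias directly manages Yael, Otto. That is 2 direct reports.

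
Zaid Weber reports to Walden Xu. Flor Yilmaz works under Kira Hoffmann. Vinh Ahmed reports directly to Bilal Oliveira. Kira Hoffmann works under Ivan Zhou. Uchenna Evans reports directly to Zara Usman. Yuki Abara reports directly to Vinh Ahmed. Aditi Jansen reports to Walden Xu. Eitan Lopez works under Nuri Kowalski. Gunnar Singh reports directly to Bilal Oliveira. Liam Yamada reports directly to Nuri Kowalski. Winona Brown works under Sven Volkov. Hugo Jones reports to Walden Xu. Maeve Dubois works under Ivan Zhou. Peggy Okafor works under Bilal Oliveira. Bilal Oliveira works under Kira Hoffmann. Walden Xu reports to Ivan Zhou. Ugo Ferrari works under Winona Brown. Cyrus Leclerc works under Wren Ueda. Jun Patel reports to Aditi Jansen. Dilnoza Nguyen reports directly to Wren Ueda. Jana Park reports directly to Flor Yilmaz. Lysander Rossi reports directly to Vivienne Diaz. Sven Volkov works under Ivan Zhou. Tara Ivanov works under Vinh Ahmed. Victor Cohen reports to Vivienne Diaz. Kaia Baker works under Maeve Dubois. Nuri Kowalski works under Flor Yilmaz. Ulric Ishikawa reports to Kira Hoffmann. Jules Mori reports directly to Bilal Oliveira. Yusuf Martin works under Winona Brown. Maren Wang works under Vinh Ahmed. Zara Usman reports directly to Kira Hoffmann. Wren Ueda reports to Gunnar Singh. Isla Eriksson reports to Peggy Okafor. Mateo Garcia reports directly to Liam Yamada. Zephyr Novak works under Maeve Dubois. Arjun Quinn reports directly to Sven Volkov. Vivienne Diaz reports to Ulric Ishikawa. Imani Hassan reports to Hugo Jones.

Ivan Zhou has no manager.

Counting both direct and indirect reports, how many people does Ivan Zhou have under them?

Ivan Zhou directly manages Maeve Dubois, Walden Xu, Kira Hoffmann, Sven Volkov. Under Maeve Dubois: Zephyr Novak, Kaia Baker (2). Under Walden Xu: Hugo Jones, Imani Hassan, Aditi Jansen, Jun Patel, Zaid Weber (5). Under Kira Hoffmann: Ulric Ishikawa, Vivienne Diaz, Lysander Rossi, Victor Cohen, Zara Usman, Uchenna Evans, Flor Yilmaz, Nuri Kowalski, Eitan Lopez, Liam Yamada, Mateo Garcia, Jana Park, Bilal Oliveira, Jules Mori, Gunnar Singh, Wren Ueda, Cyrus Leclerc, Dilnoza Nguyen, Peggy Okafor, Isla Eriksson, Vinh Ahmed, Yuki Abara, Tara Ivanov, Maren Wang (24). Under Sven Volkov: Arjun Quinn, Winona Brown, Ugo Ferrari, Yusuf Martin (4). So Ivan Zhou's organization is 4 direct reports plus everyone under them: 3 + 6 + 25 + 5 = 39.

39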